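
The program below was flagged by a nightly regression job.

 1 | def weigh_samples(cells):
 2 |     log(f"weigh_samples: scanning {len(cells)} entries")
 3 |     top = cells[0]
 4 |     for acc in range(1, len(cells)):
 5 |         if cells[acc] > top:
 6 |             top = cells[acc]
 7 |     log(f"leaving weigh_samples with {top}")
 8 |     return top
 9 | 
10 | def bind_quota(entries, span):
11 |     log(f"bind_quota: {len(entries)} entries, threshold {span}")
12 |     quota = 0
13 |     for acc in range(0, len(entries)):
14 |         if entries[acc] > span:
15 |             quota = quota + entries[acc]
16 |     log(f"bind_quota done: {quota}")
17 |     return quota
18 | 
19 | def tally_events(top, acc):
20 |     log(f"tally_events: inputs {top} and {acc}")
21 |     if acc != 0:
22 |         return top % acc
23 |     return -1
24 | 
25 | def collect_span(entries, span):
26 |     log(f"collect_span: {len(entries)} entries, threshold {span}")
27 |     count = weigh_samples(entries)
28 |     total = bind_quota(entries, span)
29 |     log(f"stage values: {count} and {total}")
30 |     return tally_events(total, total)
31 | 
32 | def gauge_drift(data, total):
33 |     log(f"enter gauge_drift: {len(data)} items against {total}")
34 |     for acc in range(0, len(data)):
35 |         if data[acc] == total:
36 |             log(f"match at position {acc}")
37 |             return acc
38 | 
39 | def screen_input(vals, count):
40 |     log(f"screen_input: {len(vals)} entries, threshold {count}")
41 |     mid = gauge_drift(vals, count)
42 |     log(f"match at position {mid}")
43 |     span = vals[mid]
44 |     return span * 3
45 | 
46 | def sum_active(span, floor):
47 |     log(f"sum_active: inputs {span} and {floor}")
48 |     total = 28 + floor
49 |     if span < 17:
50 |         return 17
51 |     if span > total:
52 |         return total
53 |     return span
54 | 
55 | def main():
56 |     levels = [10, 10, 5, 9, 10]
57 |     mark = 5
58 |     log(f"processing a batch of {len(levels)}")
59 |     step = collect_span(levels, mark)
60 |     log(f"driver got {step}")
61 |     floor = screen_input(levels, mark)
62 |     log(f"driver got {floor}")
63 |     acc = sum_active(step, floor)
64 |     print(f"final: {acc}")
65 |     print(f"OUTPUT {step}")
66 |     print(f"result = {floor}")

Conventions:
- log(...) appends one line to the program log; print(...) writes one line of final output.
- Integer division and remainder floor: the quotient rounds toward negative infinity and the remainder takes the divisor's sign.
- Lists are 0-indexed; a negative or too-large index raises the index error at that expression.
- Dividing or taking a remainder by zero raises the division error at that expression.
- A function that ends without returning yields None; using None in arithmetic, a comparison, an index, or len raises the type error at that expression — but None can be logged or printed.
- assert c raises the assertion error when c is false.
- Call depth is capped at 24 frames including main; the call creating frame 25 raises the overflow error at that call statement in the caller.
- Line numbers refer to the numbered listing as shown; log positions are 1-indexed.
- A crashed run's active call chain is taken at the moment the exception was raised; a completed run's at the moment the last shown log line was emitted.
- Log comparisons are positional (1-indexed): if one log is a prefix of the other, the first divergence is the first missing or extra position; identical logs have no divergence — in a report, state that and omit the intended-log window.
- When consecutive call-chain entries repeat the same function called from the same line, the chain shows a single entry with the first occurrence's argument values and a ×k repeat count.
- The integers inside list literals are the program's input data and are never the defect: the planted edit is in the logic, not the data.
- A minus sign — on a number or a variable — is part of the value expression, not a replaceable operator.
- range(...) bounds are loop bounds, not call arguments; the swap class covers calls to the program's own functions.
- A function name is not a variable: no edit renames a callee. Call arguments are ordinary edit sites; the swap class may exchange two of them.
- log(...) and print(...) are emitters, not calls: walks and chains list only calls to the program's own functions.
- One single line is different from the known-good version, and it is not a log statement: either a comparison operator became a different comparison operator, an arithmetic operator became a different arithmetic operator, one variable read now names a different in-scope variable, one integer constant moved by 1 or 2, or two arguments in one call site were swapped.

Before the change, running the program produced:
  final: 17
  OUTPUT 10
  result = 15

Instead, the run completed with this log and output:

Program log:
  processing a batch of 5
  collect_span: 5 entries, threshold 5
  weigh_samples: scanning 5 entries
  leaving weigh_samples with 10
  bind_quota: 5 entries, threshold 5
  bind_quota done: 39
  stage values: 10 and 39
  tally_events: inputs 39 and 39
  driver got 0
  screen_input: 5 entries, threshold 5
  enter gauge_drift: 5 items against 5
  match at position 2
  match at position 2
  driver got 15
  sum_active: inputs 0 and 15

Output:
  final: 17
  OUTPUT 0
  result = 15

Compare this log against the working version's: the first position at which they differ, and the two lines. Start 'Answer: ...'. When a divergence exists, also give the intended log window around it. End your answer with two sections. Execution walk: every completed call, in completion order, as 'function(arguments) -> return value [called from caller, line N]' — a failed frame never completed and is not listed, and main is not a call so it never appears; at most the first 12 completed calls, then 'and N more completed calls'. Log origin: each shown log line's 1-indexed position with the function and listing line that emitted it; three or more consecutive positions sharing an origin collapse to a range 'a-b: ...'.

Answer: position 8 — the shown line 'tally_events: inputs 39 and 39' should read 'tally_events: inputs 10 and 39'.
Intended log window:
  6: bind_quota done: 39
  7: stage values: 10 and 39
  8: tally_events: inputs 10 and 39
  9: driver got 10
Execution walk:
  weigh_samples([10, 10, 5, 9, 10]) -> 10  [called from collect_span, line 27]
  bind_quota([10, 10, 5, 9, 10], 5) -> 39  [called from collect_span, line 28]
  tally_events(39, 39) -> 0  [called from collect_span, line 30]
  collect_span([10, 10, 5, 9, 10], 5) -> 0  [called from main, line 59]
  gauge_drift([10, 10, 5, 9, 10], 5) -> 2  [called from screen_input, line 41]
  screen_input([10, 10, 5, 9, 10], 5) -> 15  [called from main, line 61]
  sum_active(0, 15) -> 17  [called from main, line 63]
Log line origins:
  1: logged in main at line 58
  2: logged in collect_span at line 26
  3: logged in weigh_samples at line 2
  4: logged in weigh_samples at line 7
  5: logged in bind_quota at line 11
  6: logged in bind_quota at line 16
  7: logged in collect_span at line 29
  8: logged in tally_events at line 20
  9: logged in main at line 60
  10: logged in screen_input at line 40
  11: logged in gauge_drift at line 33
  12: logged in gauge_drift at line 36
  13: logged in screen_input at line 42
  14: logged in main at line 62
  15: logged in sum_active at line 47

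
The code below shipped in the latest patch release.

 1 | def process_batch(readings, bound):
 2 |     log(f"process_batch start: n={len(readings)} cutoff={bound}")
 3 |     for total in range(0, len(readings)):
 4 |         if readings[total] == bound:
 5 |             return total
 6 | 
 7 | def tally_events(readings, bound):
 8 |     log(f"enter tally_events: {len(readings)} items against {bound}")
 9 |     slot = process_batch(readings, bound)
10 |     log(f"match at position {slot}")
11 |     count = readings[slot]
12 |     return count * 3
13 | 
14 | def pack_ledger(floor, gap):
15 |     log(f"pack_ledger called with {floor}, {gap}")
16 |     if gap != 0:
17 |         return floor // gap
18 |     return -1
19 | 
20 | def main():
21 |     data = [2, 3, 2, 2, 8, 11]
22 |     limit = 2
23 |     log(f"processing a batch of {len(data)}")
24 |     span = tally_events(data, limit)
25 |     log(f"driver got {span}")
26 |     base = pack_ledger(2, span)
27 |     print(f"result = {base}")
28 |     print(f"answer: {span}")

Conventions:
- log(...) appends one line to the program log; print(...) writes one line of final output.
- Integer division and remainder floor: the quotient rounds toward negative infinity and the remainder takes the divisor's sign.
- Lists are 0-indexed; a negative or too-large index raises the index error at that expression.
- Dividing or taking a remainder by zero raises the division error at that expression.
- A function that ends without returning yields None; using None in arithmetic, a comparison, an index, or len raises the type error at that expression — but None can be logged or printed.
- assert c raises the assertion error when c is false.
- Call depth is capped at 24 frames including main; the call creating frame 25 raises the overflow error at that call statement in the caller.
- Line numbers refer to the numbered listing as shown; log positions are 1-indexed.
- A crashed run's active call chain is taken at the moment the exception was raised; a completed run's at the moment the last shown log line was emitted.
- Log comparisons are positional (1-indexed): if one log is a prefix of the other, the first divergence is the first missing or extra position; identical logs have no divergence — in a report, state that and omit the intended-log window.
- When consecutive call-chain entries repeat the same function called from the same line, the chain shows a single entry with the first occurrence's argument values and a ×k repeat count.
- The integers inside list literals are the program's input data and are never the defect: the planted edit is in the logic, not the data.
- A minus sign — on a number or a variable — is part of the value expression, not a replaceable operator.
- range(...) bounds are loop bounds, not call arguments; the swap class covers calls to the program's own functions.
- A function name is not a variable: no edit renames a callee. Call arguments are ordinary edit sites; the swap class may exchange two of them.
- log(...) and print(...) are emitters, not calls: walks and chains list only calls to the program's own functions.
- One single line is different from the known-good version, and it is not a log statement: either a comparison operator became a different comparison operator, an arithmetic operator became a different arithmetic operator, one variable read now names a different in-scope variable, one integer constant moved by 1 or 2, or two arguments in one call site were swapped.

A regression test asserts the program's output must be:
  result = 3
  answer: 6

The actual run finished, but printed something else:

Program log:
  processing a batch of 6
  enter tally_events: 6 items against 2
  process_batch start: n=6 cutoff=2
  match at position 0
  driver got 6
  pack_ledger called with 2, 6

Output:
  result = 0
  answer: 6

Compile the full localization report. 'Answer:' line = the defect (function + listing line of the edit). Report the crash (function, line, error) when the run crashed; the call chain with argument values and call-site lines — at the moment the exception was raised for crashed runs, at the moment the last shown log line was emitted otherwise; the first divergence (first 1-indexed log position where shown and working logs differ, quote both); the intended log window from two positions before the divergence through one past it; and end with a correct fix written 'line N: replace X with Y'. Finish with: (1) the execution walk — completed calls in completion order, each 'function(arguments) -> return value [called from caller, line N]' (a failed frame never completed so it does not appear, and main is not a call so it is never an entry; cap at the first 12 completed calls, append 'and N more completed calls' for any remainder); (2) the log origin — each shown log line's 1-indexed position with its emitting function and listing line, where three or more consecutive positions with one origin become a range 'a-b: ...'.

Answer: the defect is in main at line 26.
Core observation: At log position 6 the runs split — shown 'pack_ledger called with 2, 6', but the working version logs 'pack_ledger called with 6, 2'.
Call chain: main -> pack_ledger(2, 6) (called at line 26).
First divergence: position 6; shown 'pack_ledger called with 2, 6' vs intended 'pack_ledger called with 6, 2'.
Intended log window:
  4: match at position 0
  5: driver got 6
  6: pack_ledger called with 6, 2
Execution walk:
  process_batch([2, 3, 2, 2, 8, 11], 2) -> 0  [called from tally_events, line 9]
  tally_events([2, 3, 2, 2, 8, 11], 2) -> 6  [called from main, line 24]
  pack_ledger(2, 6) -> 0  [called from main, line 26]
Origin of each log line:
  1 — main, line 23
  2 — tally_events, line 8
  3 — process_batch, line 2
  4 — tally_events, line 10
  5 — main, line 25
  6 — pack_ledger, line 15
A correct fix: line 26: replace `pack_ledger(2, span)` with `pack_ledger(span, 2)`.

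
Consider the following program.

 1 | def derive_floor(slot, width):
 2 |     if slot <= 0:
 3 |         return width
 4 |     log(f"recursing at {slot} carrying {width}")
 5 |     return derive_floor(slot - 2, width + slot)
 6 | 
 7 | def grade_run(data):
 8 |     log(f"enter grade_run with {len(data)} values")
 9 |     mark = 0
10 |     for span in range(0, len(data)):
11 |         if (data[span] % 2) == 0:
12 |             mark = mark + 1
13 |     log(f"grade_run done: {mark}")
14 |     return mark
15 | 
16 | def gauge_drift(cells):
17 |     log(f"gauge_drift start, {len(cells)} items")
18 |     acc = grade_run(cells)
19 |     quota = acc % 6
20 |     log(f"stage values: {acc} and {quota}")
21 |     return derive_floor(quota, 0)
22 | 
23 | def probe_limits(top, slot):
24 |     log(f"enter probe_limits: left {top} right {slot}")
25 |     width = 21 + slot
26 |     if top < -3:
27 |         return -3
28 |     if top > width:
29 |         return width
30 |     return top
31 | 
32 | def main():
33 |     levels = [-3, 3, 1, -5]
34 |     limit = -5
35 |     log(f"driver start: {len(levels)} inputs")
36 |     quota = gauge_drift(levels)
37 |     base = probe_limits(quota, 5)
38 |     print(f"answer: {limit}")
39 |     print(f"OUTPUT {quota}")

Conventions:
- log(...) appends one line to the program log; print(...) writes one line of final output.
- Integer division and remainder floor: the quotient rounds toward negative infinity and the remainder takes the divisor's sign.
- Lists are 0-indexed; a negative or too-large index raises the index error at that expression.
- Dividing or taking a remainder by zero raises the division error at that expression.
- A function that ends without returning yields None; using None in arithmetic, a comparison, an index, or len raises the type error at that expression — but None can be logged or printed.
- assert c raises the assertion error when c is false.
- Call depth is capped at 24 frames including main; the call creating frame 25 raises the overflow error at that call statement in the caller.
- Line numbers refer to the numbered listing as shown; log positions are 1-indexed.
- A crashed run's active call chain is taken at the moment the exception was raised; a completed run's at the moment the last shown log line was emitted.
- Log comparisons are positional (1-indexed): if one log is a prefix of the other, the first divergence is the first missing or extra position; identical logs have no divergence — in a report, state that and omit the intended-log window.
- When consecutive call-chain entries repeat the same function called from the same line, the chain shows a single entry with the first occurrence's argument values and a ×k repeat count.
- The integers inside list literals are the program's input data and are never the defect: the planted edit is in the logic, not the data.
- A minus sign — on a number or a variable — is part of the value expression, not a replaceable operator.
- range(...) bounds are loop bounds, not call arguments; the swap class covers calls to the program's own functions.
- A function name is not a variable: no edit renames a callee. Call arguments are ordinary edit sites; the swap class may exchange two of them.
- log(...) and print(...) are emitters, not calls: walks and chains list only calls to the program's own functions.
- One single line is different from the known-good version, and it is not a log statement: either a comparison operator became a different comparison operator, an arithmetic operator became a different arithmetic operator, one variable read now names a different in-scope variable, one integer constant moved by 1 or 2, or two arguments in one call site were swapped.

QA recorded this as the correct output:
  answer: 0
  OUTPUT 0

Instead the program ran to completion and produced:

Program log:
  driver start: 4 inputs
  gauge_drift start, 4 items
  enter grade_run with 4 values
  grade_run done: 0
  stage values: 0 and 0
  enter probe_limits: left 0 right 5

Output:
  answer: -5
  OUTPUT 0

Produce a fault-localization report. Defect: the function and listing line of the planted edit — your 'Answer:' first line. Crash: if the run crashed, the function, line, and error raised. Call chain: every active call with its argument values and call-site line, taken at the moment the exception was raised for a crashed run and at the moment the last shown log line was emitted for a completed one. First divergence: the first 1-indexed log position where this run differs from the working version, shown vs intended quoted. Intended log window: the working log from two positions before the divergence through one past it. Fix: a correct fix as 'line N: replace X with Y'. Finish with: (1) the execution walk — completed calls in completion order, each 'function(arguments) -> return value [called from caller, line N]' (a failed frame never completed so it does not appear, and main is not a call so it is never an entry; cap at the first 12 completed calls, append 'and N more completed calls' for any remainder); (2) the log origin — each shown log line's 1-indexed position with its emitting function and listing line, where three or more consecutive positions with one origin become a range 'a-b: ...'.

Answer: the defect is in main at line 38.
Key observation: Every logged value matches the working version; the printed result is what differs.
Call chain: main -> probe_limits(0, 5) (called at line 37).
First divergence: there is none — every log position agrees.
Execution walk:
  grade_run([-3, 3, 1, -5]) -> 0  [called from gauge_drift, line 18]
  derive_floor(0, 0) -> 0  [called from gauge_drift, line 21]
  gauge_drift([-3, 3, 1, -5]) -> 0  [called from main, line 36]
  probe_limits(0, 5) -> 0  [called from main, line 37]
Origin of each log line:
  1: emitted by main (line 35)
  2: emitted by gauge_drift (line 17)
  3: emitted by grade_run (line 8)
  4: emitted by grade_run (line 13)
  5: emitted by gauge_drift (line 20)
  6: emitted by probe_limits (line 24)
A correct fix: line 38: replace `limit` with `base`.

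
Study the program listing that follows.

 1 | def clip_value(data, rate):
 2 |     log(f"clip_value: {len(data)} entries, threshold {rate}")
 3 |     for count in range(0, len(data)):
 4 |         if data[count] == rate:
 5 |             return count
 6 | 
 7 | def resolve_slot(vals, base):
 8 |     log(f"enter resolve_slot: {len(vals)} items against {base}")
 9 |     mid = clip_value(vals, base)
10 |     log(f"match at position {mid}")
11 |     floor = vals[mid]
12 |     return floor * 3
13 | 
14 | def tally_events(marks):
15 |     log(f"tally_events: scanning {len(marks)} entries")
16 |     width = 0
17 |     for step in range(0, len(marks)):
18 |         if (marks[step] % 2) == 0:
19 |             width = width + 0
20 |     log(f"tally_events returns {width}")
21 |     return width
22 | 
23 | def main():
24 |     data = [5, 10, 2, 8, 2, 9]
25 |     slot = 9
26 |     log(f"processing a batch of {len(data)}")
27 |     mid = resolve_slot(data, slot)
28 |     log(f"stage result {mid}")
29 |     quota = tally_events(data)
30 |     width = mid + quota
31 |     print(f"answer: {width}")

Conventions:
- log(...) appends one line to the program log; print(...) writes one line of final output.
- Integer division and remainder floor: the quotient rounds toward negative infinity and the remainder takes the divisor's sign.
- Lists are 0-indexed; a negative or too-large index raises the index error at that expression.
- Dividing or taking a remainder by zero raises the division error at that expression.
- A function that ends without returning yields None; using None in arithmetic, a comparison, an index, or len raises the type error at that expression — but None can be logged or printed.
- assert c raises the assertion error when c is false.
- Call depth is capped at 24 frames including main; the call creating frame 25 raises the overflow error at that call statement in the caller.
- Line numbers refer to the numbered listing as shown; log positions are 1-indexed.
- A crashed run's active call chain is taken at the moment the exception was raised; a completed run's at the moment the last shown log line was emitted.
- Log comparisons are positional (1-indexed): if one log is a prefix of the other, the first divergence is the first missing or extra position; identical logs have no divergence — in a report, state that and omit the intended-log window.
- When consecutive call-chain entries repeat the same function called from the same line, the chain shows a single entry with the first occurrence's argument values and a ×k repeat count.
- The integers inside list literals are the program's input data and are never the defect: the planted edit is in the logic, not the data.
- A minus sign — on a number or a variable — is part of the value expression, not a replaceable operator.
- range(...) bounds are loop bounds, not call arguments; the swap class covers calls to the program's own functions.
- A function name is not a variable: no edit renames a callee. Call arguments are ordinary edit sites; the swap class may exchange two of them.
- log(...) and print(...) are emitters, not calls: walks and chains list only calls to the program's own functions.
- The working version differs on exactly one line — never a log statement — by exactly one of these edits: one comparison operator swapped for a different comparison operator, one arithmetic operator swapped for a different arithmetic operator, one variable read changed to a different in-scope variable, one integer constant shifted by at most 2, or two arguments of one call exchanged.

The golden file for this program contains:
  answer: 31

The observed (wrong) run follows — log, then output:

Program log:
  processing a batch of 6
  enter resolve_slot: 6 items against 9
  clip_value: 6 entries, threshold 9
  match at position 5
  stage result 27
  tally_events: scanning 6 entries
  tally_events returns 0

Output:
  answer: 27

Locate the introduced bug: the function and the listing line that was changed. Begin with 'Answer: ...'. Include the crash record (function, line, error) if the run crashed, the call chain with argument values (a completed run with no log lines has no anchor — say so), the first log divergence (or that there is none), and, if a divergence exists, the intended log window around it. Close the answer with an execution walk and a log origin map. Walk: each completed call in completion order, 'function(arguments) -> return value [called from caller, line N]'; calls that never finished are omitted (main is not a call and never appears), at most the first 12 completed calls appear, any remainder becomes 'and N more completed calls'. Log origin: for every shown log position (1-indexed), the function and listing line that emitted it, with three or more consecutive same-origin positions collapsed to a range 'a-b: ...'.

Answer: the defect is in tally_events at line 19.
Key fact: The log first diverges at position 7: the faulty run prints 'tally_events returns 0' where the working version prints 'tally_events returns 4'.
Call chain: main -> tally_events([5, 10, 2, 8, 2, 9]) (called at line 29).
First divergence: at position 7 the run shows 'tally_events returns 0' where the working version logs 'tally_events returns 4'.
Intended log window:
  5: stage result 27
  6: tally_events: scanning 6 entries
  7: tally_events returns 4
Execution walk:
  clip_value([5, 10, 2, 8, 2, 9], 9) -> 5  [called from resolve_slot, line 9]
  resolve_slot([5, 10, 2, 8, 2, 9], 9) -> 27  [called from main, line 27]
  tally_events([5, 10, 2, 8, 2, 9]) -> 0  [called from main, line 29]
Log origins:
  1: emitted by main (line 26)
  2: emitted by resolve_slot (line 8)
  3: emitted by clip_value (line 2)
  4: emitted by resolve_slot (line 10)
  5: emitted by main (line 28)
  6: emitted by tally_events (line 15)
  7: emitted by tally_events (line 20)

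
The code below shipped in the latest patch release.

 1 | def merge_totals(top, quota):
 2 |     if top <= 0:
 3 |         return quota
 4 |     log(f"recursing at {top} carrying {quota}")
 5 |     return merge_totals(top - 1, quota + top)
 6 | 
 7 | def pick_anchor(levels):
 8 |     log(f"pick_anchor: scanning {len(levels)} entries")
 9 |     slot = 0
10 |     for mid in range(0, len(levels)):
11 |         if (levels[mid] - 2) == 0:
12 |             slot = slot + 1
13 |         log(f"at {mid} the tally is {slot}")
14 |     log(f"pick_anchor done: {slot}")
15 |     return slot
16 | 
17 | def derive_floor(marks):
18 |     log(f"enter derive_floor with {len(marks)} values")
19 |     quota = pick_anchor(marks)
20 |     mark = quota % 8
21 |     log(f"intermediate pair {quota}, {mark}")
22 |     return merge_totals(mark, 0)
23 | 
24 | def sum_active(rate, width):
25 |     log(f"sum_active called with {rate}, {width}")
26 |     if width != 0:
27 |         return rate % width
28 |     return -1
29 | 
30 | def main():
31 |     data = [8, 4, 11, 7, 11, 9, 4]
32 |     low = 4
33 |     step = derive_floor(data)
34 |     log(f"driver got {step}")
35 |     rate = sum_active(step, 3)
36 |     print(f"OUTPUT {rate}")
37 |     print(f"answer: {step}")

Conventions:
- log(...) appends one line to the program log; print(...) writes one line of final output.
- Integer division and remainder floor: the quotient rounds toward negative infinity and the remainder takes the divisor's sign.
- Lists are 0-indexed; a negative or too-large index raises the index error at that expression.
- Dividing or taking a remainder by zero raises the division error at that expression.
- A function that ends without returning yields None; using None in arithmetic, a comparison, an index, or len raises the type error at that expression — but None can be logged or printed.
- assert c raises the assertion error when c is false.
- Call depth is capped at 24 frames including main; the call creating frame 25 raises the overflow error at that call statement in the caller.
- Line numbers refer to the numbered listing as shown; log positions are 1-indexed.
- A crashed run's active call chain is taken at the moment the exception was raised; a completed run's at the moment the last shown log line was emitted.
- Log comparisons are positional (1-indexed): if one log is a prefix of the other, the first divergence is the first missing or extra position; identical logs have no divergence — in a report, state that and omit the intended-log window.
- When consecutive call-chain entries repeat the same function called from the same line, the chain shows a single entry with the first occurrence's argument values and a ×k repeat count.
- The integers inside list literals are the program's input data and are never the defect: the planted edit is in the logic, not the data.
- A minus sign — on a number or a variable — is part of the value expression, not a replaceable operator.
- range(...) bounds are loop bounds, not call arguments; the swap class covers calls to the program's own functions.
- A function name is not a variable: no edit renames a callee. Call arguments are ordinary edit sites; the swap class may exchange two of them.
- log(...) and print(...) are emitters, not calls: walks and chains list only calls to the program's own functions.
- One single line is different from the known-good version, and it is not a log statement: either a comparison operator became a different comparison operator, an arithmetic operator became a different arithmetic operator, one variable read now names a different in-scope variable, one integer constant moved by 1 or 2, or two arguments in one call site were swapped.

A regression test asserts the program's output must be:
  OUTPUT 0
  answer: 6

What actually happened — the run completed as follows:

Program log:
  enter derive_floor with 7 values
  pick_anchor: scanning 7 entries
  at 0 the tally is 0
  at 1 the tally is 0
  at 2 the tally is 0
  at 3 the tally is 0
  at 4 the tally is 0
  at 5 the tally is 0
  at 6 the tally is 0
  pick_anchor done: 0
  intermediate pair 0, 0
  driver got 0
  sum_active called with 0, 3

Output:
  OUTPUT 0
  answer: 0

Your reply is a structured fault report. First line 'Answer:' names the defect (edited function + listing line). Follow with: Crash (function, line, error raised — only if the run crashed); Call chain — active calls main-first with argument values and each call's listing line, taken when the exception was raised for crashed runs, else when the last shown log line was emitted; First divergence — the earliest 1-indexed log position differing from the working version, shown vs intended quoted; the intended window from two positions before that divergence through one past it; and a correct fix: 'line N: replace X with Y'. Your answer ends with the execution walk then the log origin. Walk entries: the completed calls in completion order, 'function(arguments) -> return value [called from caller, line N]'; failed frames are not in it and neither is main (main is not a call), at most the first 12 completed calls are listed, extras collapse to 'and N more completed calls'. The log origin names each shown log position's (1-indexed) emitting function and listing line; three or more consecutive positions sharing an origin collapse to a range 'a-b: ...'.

Answer: the defect is in pick_anchor at line 11.
The tell: Everything matches until log position 3, which reads 'at 0 the tally is 0' in place of 'at 0 the tally is 1'.
Call chain: main -> sum_active(0, 3) (called at line 35).
First divergence: position 3 — the shown line 'at 0 the tally is 0' should read 'at 0 the tally is 1'.
Intended log window:
  1: enter derive_floor with 7 values
  2: pick_anchor: scanning 7 entries
  3: at 0 the tally is 1
  4: at 1 the tally is 2
Execution walk:
  pick_anchor([8, 4, 11, 7, 11, 9, 4]) -> 0  [called from derive_floor, line 19]
  merge_totals(0, 0) -> 0  [called from derive_floor, line 22]
  derive_floor([8, 4, 11, 7, 11, 9, 4]) -> 0  [called from main, line 33]
  sum_active(0, 3) -> 0  [called from main, line 35]
Log origins:
  1: logged in derive_floor at line 18
  2: logged in pick_anchor at line 8
  3-9: logged in pick_anchor at line 13
  10: logged in pick_anchor at line 14
  11: logged in derive_floor at line 21
  12: logged in main at line 34
  13: logged in sum_active at line 25
A correct fix: line 11: replace `-` with `%`.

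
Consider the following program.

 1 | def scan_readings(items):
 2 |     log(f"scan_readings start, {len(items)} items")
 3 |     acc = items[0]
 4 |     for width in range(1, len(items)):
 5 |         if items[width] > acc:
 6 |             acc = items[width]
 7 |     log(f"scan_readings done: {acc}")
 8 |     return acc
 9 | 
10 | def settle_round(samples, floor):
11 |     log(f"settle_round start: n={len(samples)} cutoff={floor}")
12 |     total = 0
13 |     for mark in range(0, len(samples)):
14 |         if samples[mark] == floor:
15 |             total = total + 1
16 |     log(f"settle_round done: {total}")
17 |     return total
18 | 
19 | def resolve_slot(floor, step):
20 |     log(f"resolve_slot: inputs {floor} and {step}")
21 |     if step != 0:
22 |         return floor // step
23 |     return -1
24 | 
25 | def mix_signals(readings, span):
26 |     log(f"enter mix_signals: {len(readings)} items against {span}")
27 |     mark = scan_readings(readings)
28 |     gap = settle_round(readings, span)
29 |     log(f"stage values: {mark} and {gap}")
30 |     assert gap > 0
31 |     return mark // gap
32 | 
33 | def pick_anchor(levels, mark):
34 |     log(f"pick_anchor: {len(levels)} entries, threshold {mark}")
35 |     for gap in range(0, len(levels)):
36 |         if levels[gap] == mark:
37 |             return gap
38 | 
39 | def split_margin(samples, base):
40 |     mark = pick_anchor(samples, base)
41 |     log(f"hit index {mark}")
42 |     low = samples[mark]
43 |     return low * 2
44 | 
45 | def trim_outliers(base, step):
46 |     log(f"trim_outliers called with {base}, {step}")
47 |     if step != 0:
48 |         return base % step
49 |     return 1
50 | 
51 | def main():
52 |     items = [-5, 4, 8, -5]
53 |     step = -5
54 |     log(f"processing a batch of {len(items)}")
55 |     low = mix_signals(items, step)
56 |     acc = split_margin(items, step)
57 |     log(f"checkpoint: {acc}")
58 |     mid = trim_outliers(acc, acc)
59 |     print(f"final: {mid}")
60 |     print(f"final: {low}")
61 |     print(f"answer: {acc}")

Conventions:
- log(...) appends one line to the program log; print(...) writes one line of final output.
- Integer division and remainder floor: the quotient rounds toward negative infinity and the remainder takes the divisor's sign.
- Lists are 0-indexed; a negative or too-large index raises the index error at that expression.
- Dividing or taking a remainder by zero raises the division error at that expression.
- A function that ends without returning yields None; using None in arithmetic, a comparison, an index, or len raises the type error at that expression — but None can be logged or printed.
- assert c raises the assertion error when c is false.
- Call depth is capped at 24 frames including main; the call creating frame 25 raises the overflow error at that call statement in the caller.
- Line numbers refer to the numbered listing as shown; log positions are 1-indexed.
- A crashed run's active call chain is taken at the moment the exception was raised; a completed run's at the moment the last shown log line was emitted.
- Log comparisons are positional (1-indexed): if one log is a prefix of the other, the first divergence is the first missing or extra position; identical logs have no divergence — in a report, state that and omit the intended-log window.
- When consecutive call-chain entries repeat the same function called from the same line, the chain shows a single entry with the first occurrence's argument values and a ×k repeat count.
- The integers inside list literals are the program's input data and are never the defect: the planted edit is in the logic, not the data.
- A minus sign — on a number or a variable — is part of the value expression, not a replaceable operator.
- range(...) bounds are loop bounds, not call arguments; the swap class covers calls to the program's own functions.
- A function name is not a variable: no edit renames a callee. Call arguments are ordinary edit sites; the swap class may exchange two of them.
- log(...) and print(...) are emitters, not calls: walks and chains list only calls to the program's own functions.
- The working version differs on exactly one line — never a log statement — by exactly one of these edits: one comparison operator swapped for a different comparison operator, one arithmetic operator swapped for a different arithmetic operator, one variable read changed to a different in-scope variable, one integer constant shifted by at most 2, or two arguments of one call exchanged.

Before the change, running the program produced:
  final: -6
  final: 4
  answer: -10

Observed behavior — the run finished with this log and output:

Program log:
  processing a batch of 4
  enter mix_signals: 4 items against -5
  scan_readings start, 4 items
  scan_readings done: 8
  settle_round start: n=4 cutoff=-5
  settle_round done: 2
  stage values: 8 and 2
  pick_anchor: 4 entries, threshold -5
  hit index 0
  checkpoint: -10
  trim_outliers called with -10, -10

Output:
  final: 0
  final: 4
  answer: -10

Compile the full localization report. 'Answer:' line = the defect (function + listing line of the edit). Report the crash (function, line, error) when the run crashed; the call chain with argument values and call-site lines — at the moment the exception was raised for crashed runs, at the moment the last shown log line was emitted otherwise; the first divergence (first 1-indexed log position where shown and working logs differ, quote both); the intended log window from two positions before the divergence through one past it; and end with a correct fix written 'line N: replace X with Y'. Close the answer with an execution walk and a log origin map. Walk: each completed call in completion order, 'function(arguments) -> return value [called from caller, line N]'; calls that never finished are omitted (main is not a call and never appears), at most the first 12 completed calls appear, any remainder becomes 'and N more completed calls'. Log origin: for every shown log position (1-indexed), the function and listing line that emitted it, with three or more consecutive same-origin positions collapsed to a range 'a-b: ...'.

Answer: the defect is in main at line 58.
The tell: At log position 11 the runs split — shown 'trim_outliers called with -10, -10', but the working version logs 'trim_outliers called with 4, -10'.
Call chain: main -> trim_outliers(-10, -10) (called at line 58).
First divergence: position 11 — shown 'trim_outliers called with -10, -10', intended 'trim_outliers called with 4, -10'.
Intended log window:
  9: hit index 0
  10: checkpoint: -10
  11: trim_outliers called with 4, -10
Execution walk:
  scan_readings([-5, 4, 8, -5]) -> 8  [called from mix_signals, line 27]
  settle_round([-5, 4, 8, -5], -5) -> 2  [called from mix_signals, line 28]
  mix_signals([-5, 4, 8, -5], -5) -> 4  [called from main, line 55]
  pick_anchor([-5, 4, 8, -5], -5) -> 0  [called from split_margin, line 40]
  split_margin([-5, 4, 8, -5], -5) -> -10  [called from main, line 56]
  trim_outliers(-10, -10) -> 0  [called from main, line 58]
Log origins:
  1 — main, line 54
  2 — mix_signals, line 26
  3 — scan_readings, line 2
  4 — scan_readings, line 7
  5 — settle_round, line 11
  6 — settle_round, line 16
  7 — mix_signals, line 29
  8 — pick_anchor, line 34
  9 — split_margin, line 41
  10 — main, line 57
  11 — trim_outliers, line 46
A correct fix: line 58: replace `trim_outliers(acc, acc)` with `trim_outliers(low, acc)`.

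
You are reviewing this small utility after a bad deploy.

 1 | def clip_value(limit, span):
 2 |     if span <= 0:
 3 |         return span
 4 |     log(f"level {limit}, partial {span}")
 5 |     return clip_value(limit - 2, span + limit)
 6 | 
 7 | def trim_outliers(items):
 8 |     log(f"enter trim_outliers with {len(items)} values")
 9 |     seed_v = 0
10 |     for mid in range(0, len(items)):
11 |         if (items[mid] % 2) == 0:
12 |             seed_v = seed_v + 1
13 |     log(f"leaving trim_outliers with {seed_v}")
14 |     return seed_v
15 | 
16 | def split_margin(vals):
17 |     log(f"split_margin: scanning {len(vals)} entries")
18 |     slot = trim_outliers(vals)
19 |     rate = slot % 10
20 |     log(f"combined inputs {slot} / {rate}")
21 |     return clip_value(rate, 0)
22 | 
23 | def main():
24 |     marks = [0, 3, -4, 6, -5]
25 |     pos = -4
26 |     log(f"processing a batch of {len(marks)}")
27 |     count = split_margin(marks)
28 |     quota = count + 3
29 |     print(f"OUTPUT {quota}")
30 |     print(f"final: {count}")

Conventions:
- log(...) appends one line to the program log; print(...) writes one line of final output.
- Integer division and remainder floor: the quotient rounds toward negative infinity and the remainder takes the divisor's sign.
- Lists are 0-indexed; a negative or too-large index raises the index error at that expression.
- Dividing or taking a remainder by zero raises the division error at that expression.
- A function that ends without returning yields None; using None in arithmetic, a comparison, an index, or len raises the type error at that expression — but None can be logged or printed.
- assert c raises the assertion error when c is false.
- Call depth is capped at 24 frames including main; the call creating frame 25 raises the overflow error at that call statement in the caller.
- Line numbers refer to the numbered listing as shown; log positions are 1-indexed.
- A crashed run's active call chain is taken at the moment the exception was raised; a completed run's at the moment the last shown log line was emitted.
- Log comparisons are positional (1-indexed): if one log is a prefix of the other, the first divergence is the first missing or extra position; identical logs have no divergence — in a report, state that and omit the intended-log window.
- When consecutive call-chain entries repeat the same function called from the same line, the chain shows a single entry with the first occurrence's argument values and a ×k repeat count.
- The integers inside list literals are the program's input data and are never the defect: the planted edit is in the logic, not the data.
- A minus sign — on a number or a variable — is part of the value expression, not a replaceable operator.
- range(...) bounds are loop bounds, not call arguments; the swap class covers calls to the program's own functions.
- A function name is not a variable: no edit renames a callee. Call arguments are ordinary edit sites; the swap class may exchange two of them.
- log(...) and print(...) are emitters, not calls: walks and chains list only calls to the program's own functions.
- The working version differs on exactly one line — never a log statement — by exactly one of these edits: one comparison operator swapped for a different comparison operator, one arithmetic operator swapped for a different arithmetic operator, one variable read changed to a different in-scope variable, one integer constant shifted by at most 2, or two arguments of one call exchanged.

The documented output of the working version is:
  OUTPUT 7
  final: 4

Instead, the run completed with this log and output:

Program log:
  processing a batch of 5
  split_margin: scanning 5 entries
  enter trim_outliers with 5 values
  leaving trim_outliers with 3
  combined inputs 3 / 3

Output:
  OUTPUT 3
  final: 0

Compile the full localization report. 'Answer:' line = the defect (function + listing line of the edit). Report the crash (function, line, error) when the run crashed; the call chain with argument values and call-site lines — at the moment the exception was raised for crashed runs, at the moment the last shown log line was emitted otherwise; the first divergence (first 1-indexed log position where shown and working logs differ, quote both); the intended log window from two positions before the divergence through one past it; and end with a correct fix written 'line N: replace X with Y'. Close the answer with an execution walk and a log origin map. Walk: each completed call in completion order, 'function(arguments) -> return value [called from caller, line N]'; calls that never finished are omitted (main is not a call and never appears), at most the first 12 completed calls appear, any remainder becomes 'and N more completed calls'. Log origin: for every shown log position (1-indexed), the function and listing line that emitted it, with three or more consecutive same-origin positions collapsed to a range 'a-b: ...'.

Answer: the defect is in clip_value at line 2.
The tell: The log ends early — 5 lines, where the working version next logs 'level 3, partial 0'.
Call chain: main -> split_margin([0, 3, -4, 6, -5]) (called at line 27).
First divergence: position 6 — the faulty run's log ends after 5 lines; the working version continues with 'level 3, partial 0'.
Intended log window:
  4: leaving trim_outliers with 3
  5: combined inputs 3 / 3
  6: level 3, partial 0
  7: level 1, partial 3
Execution walk:
  trim_outliers([0, 3, -4, 6, -5]) -> 3  [called from split_margin, line 18]
  clip_value(3, 0) -> 0  [called from split_margin, line 21]
  split_margin([0, 3, -4, 6, -5]) -> 0  [called from main, line 27]
Log line origins:
  1: from main, line 26
  2: from split_margin, line 17
  3: from trim_outliers, line 8
  4: from trim_outliers, line 13
  5: from split_margin, line 20
A correct fix: line 2: replace `span` with `limit`.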